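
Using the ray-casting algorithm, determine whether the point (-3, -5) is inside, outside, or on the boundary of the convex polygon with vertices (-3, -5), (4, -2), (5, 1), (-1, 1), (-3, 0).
The point (-3, -5) lies on the polygon boundary

Boundary check: the query satisfies the collinearity and bounding-box conditions for some polygon edge, so it lies exactly on the boundary.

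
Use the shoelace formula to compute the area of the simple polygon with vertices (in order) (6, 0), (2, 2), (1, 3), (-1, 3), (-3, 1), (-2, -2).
Area = 25

Shoelace formula: Area = (1/2) |Σ_i (x_i · y_{i+1} − x_{i+1} · y_i)| (indices mod n). Compute each cross term:
  (6)(2) − (2)(0) = 12
  (2)(3) − (1)(2) = 4
  (1)(3) − (-1)(3) = 6
  (-1)(1) − (-3)(3) = 8
  (-3)(-2) − (-2)(1) = 8
  (-2)(0) − (6)(-2) = 12
Sum = 50, so (signed) Area = 50/2 = 25, |Area| = 25.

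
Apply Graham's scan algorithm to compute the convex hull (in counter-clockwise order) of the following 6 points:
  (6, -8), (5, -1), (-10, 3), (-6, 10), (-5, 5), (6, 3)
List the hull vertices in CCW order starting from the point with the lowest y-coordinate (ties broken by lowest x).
Hull (CCW) = [(6, -8), (6, 3), (-6, 10), (-10, 3)]

Graham scan procedure:
  1. Find the pivot p₀ = point with lowest y (tie → lowest x): (6, -8).
  2. Sort the remaining points by polar angle around p₀.
  3. Walk through sorted points, maintaining a stack; pop the top while the last three entries make a non-left turn (cross product ≤ 0).
  4. Final stack is the convex hull in CCW order: (6, -8), (6, 3), (-6, 10), (-10, 3).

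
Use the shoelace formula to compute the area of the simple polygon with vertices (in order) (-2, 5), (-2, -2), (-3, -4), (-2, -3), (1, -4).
Area = 25/2

Shoelace formula: Area = (1/2) |Σ_i (x_i · y_{i+1} − x_{i+1} · y_i)| (indices mod n). Compute each cross term:
  (-2)(-2) − (-2)(5) = 14
  (-2)(-4) − (-3)(-2) = 2
  (-3)(-3) − (-2)(-4) = 1
  (-2)(-4) − (1)(-3) = 11
  (1)(5) − (-2)(-4) = -3
Sum = 25, so (signed) Area = 25/2 = 25/2, |Area| = 25/2.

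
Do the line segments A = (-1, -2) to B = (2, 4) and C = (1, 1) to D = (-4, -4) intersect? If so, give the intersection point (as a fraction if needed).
Yes; intersection at (0, 0) (t = 1/3 on AB, s = 1/5 on CD)

Parametrize AB as A + t(B − A) = (-1 + 3 t, -2 + 6 t) and CD as C + s(D − C) = (1 + -5 s, 1 + -5 s). Solve the linear system for (t, s). Determinant = -15 ≠ 0, so a unique intersection of the containing lines exists. Solution: t = 1/3, s = 1/5 — both in [0, 1], so the segments cross. Intersection point: (0, 0).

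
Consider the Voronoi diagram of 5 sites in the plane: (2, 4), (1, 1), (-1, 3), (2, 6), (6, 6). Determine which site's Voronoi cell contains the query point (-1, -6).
Nearest site = (1, 1)

The Voronoi cell of site s contains exactly those query points closer to s than to any other site. Compute squared distances from q = (-1, -6) to each site:
  (1 − -1)² + (1 − -6)² = 53
  (-1 − -1)² + (3 − -6)² = 81
  (2 − -1)² + (4 − -6)² = 109
  (2 − -1)² + (6 − -6)² = 153
  (6 − -1)² + (6 − -6)² = 193
Minimum is attained by (1, 1), so q lies in its Voronoi cell.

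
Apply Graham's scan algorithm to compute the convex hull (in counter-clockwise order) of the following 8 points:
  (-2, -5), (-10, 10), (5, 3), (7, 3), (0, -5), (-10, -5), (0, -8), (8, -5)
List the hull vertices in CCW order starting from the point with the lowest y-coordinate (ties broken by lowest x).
Hull (CCW) = [(0, -8), (8, -5), (7, 3), (-10, 10), (-10, -5)]

Graham scan procedure:
  1. Find the pivot p₀ = point with lowest y (tie → lowest x): (0, -8).
  2. Sort the remaining points by polar angle around p₀.
  3. Walk through sorted points, maintaining a stack; pop the top while the last three entries make a non-left turn (cross product ≤ 0).
  4. Final stack is the convex hull in CCW order: (0, -8), (8, -5), (7, 3), (-10, 10), (-10, -5).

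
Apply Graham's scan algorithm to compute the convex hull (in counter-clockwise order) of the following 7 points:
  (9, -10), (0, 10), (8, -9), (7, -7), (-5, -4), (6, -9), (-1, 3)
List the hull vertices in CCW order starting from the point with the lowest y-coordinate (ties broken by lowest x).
Hull (CCW) = [(9, -10), (0, 10), (-5, -4), (6, -9)]

Graham scan procedure:
  1. Find the pivot p₀ = point with lowest y (tie → lowest x): (9, -10).
  2. Sort the remaining points by polar angle around p₀.
  3. Walk through sorted points, maintaining a stack; pop the top while the last three entries make a non-left turn (cross product ≤ 0).
  4. Final stack is the convex hull in CCW order: (9, -10), (0, 10), (-5, -4), (6, -9).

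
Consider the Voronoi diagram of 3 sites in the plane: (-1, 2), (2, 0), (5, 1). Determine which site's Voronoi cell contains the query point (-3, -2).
Nearest site = (-1, 2)

The Voronoi cell of site s contains exactly those query points closer to s than to any other site. Compute squared distances from q = (-3, -2) to each site:
  (-1 − -3)² + (2 − -2)² = 20
  (2 − -3)² + (0 − -2)² = 29
  (5 − -3)² + (1 − -2)² = 73
Minimum is attained by (-1, 2), so q lies in its Voronoi cell.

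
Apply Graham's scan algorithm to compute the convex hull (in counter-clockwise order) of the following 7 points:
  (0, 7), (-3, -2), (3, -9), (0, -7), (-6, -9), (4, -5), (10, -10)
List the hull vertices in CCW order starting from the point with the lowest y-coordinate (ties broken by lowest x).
Hull (CCW) = [(10, -10), (0, 7), (-6, -9)]

Graham scan procedure:
  1. Find the pivot p₀ = point with lowest y (tie → lowest x): (10, -10).
  2. Sort the remaining points by polar angle around p₀.
  3. Walk through sorted points, maintaining a stack; pop the top while the last three entries make a non-left turn (cross product ≤ 0).
  4. Final stack is the convex hull in CCW order: (10, -10), (0, 7), (-6, -9).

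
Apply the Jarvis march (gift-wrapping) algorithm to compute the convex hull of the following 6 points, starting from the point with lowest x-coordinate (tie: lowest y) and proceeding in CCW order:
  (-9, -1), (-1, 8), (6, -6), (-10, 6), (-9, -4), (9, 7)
Hull (CCW) = [(-10, 6), (-9, -4), (6, -6), (9, 7), (-1, 8)]

Jarvis march: at each step, from the current hull vertex p, select the next vertex q as the point such that every other point lies strictly to the left of (or on) the directed line p → q. (Equivalently: for every other point r, the cross product (q − p) × (r − p) ≥ 0.)
Starting point (lowest x, tie lowest y): (-10, 6). Wrap until returning to start. Resulting hull: (-10, 6), (-9, -4), (6, -6), (9, 7), (-1, 8).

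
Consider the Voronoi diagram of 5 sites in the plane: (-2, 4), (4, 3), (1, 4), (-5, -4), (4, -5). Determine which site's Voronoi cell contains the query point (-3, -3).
Nearest site = (-5, -4)

The Voronoi cell of site s contains exactly those query points closer to s than to any other site. Compute squared distances from q = (-3, -3) to each site:
  (-5 − -3)² + (-4 − -3)² = 5
  (-2 − -3)² + (4 − -3)² = 50
  (4 − -3)² + (-5 − -3)² = 53
  (1 − -3)² + (4 − -3)² = 65
  (4 − -3)² + (3 − -3)² = 85
Minimum is attained by (-5, -4), so q lies in its Voronoi cell.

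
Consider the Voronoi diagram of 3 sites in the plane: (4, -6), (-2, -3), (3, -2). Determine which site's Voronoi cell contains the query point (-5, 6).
Nearest site = (-2, -3)

The Voronoi cell of site s contains exactly those query points closer to s than to any other site. Compute squared distances from q = (-5, 6) to each site:
  (-2 − -5)² + (-3 − 6)² = 90
  (3 − -5)² + (-2 − 6)² = 128
  (4 − -5)² + (-6 − 6)² = 225
Minimum is attained by (-2, -3), so q lies in its Voronoi cell.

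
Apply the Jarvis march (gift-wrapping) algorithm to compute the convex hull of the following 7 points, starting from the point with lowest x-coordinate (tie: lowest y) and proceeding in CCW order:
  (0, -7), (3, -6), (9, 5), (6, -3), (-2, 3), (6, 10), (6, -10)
Hull (CCW) = [(-2, 3), (0, -7), (6, -10), (9, 5), (6, 10)]

Jarvis march: at each step, from the current hull vertex p, select the next vertex q as the point such that every other point lies strictly to the left of (or on) the directed line p → q. (Equivalently: for every other point r, the cross product (q − p) × (r − p) ≥ 0.)
Starting point (lowest x, tie lowest y): (-2, 3). Wrap until returning to start. Resulting hull: (-2, 3), (0, -7), (6, -10), (9, 5), (6, 10).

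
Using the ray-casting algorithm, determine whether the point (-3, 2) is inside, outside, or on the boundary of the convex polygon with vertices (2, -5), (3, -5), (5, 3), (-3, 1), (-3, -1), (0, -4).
The point (-3, 2) lies strictly outside the polygon

Cast a horizontal ray to the right from the query point and count how many polygon edges it crosses (each edge strictly once or zero times, handled with the usual half-open convention). 
Parity of crossings → even ⇒ outside.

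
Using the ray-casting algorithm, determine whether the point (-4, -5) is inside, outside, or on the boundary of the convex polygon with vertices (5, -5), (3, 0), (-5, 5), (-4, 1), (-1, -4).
The point (-4, -5) lies strictly outside the polygon

Cast a horizontal ray to the right from the query point and count how many polygon edges it crosses (each edge strictly once or zero times, handled with the usual half-open convention). 
Parity of crossings → even ⇒ outside.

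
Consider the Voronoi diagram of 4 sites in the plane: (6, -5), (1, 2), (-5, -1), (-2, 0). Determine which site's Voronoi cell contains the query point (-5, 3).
Nearest site = (-5, -1)

The Voronoi cell of site s contains exactly those query points closer to s than to any other site. Compute squared distances from q = (-5, 3) to each site:
  (-5 − -5)² + (-1 − 3)² = 16
  (-2 − -5)² + (0 − 3)² = 18
  (1 − -5)² + (2 − 3)² = 37
  (6 − -5)² + (-5 − 3)² = 185
Minimum is attained by (-5, -1), so q lies in its Voronoi cell.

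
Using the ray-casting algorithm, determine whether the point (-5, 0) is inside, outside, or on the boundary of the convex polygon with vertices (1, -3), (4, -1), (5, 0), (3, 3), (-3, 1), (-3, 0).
The point (-5, 0) lies strictly outside the polygon

Cast a horizontal ray to the right from the query point and count how many polygon edges it crosses (each edge strictly once or zero times, handled with the usual half-open convention). 
Parity of crossings → even ⇒ outside.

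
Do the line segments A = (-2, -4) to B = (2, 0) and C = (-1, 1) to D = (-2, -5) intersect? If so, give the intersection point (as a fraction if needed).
Yes; intersection at (-9/5, -19/5) (t = 1/20 on AB, s = 4/5 on CD)

Parametrize AB as A + t(B − A) = (-2 + 4 t, -4 + 4 t) and CD as C + s(D − C) = (-1 + -1 s, 1 + -6 s). Solve the linear system for (t, s). Determinant = 20 ≠ 0, so a unique intersection of the containing lines exists. Solution: t = 1/20, s = 4/5 — both in [0, 1], so the segments cross. Intersection point: (-9/5, -19/5).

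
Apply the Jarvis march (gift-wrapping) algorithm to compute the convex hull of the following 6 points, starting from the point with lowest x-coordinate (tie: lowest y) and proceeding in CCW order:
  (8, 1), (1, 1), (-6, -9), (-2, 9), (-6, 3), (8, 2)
Hull (CCW) = [(-6, -9), (8, 1), (8, 2), (-2, 9), (-6, 3)]

Jarvis march: at each step, from the current hull vertex p, select the next vertex q as the point such that every other point lies strictly to the left of (or on) the directed line p → q. (Equivalently: for every other point r, the cross product (q − p) × (r − p) ≥ 0.)
Starting point (lowest x, tie lowest y): (-6, -9). Wrap until returning to start. Resulting hull: (-6, -9), (8, 1), (8, 2), (-2, 9), (-6, 3).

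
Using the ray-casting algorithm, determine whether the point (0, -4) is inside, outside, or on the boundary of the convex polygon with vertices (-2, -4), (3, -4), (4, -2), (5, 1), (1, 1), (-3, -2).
The point (0, -4) lies on the polygon boundary

Boundary check: the query satisfies the collinearity and bounding-box conditions for some polygon edge, so it lies exactly on the boundary.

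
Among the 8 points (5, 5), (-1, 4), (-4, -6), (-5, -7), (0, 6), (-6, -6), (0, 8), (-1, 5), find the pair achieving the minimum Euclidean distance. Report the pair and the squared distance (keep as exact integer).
Pair = ((-1, 4), (-1, 5)); squared distance = 1

Compute all C(8, 2) = 28 pairwise squared distances (x_i − x_j)² + (y_i − y_j)². The minimum is 1, attained by the pair ((-1, 4), (-1, 5)).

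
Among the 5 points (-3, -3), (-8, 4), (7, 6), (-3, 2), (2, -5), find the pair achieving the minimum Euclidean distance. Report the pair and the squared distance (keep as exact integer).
Pair = ((-3, -3), (-3, 2)); squared distance = 25

Compute all C(5, 2) = 10 pairwise squared distances (x_i − x_j)² + (y_i − y_j)². The minimum is 25, attained by the pair ((-3, -3), (-3, 2)).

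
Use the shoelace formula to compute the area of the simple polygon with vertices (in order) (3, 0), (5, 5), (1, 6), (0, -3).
Area = 23

Shoelace formula: Area = (1/2) |Σ_i (x_i · y_{i+1} − x_{i+1} · y_i)| (indices mod n). Compute each cross term:
  (3)(5) − (5)(0) = 15
  (5)(6) − (1)(5) = 25
  (1)(-3) − (0)(6) = -3
  (0)(0) − (3)(-3) = 9
Sum = 46, so (signed) Area = 46/2 = 23, |Area| = 23.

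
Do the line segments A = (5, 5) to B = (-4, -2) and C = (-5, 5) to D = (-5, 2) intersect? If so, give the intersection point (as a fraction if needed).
No (intersection of containing lines falls outside at least one segment)

Parametrize and solve: t = 10/9, s = 70/27. At least one of these is outside [0, 1], so the segments do not intersect.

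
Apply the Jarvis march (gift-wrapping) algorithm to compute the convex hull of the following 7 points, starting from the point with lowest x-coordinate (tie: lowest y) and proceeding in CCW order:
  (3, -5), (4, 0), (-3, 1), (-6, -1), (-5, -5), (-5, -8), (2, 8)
Hull (CCW) = [(-6, -1), (-5, -8), (3, -5), (4, 0), (2, 8)]

Jarvis march: at each step, from the current hull vertex p, select the next vertex q as the point such that every other point lies strictly to the left of (or on) the directed line p → q. (Equivalently: for every other point r, the cross product (q − p) × (r − p) ≥ 0.)
Starting point (lowest x, tie lowest y): (-6, -1). Wrap until returning to start. Resulting hull: (-6, -1), (-5, -8), (3, -5), (4, 0), (2, 8).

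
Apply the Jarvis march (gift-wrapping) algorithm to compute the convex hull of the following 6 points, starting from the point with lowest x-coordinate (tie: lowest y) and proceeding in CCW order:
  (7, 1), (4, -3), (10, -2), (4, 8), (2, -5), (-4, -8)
Hull (CCW) = [(-4, -8), (10, -2), (4, 8)]

Jarvis march: at each step, from the current hull vertex p, select the next vertex q as the point such that every other point lies strictly to the left of (or on) the directed line p → q. (Equivalently: for every other point r, the cross product (q − p) × (r − p) ≥ 0.)
Starting point (lowest x, tie lowest y): (-4, -8). Wrap until returning to start. Resulting hull: (-4, -8), (10, -2), (4, 8).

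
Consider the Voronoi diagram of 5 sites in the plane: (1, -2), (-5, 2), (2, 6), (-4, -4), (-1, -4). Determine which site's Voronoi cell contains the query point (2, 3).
Nearest site = (2, 6)

The Voronoi cell of site s contains exactly those query points closer to s than to any other site. Compute squared distances from q = (2, 3) to each site:
  (2 − 2)² + (6 − 3)² = 9
  (1 − 2)² + (-2 − 3)² = 26
  (-5 − 2)² + (2 − 3)² = 50
  (-1 − 2)² + (-4 − 3)² = 58
  (-4 − 2)² + (-4 − 3)² = 85
Minimum is attained by (2, 6), so q lies in its Voronoi cell.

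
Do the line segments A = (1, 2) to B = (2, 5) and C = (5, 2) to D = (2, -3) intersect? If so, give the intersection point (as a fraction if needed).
No (intersection of containing lines falls outside at least one segment)

Parametrize and solve: t = -5, s = 3. At least one of these is outside [0, 1], so the segments do not intersect.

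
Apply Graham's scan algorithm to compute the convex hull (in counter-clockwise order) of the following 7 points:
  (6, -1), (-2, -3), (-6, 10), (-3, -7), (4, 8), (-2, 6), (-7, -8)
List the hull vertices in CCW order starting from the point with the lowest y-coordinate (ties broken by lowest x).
Hull (CCW) = [(-7, -8), (-3, -7), (6, -1), (4, 8), (-6, 10)]

Graham scan procedure:
  1. Find the pivot p₀ = point with lowest y (tie → lowest x): (-7, -8).
  2. Sort the remaining points by polar angle around p₀.
  3. Walk through sorted points, maintaining a stack; pop the top while the last three entries make a non-left turn (cross product ≤ 0).
  4. Final stack is the convex hull in CCW order: (-7, -8), (-3, -7), (6, -1), (4, 8), (-6, 10).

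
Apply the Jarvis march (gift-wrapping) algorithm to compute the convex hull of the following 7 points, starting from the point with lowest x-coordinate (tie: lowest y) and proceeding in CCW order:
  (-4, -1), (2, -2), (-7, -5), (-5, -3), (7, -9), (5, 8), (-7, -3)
Hull (CCW) = [(-7, -5), (7, -9), (5, 8), (-7, -3)]

Jarvis march: at each step, from the current hull vertex p, select the next vertex q as the point such that every other point lies strictly to the left of (or on) the directed line p → q. (Equivalently: for every other point r, the cross product (q − p) × (r − p) ≥ 0.)
Starting point (lowest x, tie lowest y): (-7, -5). Wrap until returning to start. Resulting hull: (-7, -5), (7, -9), (5, 8), (-7, -3).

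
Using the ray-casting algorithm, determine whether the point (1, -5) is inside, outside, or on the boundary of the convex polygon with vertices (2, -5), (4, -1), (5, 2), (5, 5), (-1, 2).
The point (1, -5) lies strictly outside the polygon

Cast a horizontal ray to the right from the query point and count how many polygon edges it crosses (each edge strictly once or zero times, handled with the usual half-open convention). 
Parity of crossings → even ⇒ outside.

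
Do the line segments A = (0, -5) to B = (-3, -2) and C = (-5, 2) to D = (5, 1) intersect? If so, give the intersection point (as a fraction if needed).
No (intersection of containing lines falls outside at least one segment)

Parametrize and solve: t = 65/27, s = -2/9. At least one of these is outside [0, 1], so the segments do not intersect.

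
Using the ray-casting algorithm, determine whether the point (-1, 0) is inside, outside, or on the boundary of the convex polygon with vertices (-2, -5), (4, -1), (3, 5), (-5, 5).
The point (-1, 0) lies strictly inside the polygon

Cast a horizontal ray to the right from the query point and count how many polygon edges it crosses (each edge strictly once or zero times, handled with the usual half-open convention). 
Parity of crossings → odd ⇒ inside.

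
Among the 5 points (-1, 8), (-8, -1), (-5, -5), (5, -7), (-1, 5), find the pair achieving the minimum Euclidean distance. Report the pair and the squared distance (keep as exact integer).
Pair = ((-1, 8), (-1, 5)); squared distance = 9

Compute all C(5, 2) = 10 pairwise squared distances (x_i − x_j)² + (y_i − y_j)². The minimum is 9, attained by the pair ((-1, 8), (-1, 5)).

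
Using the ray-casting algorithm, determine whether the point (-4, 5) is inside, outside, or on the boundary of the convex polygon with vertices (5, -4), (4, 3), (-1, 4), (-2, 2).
The point (-4, 5) lies strictly outside the polygon

Cast a horizontal ray to the right from the query point and count how many polygon edges it crosses (each edge strictly once or zero times, handled with the usual half-open convention). 
Parity of crossings → even ⇒ outside.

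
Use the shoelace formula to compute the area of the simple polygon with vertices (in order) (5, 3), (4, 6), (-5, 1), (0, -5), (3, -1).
Area = 53

Shoelace formula: Area = (1/2) |Σ_i (x_i · y_{i+1} − x_{i+1} · y_i)| (indices mod n). Compute each cross term:
  (5)(6) − (4)(3) = 18
  (4)(1) − (-5)(6) = 34
  (-5)(-5) − (0)(1) = 25
  (0)(-1) − (3)(-5) = 15
  (3)(3) − (5)(-1) = 14
Sum = 106, so (signed) Area = 106/2 = 53, |Area| = 53.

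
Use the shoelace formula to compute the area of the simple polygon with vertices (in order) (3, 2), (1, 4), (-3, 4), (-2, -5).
Area = 30

Shoelace formula: Area = (1/2) |Σ_i (x_i · y_{i+1} − x_{i+1} · y_i)| (indices mod n). Compute each cross term:
  (3)(4) − (1)(2) = 10
  (1)(4) − (-3)(4) = 16
  (-3)(-5) − (-2)(4) = 23
  (-2)(2) − (3)(-5) = 11
Sum = 60, so (signed) Area = 60/2 = 30, |Area| = 30.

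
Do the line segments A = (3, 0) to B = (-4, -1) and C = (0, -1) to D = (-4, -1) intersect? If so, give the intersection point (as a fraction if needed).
Yes; intersection at (-4, -1) (t = 1 on AB, s = 1 on CD)

Parametrize AB as A + t(B − A) = (3 + -7 t, 0 + -1 t) and CD as C + s(D − C) = (0 + -4 s, -1 + 0 s). Solve the linear system for (t, s). Determinant = 4 ≠ 0, so a unique intersection of the containing lines exists. Solution: t = 1, s = 1 — both in [0, 1], so the segments cross. Intersection point: (-4, -1).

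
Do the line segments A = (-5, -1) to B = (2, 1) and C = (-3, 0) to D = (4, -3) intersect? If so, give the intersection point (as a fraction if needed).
Yes; intersection at (-12/5, -9/35) (t = 13/35 on AB, s = 3/35 on CD)

Parametrize AB as A + t(B − A) = (-5 + 7 t, -1 + 2 t) and CD as C + s(D − C) = (-3 + 7 s, 0 + -3 s). Solve the linear system for (t, s). Determinant = 35 ≠ 0, so a unique intersection of the containing lines exists. Solution: t = 13/35, s = 3/35 — both in [0, 1], so the segments cross. Intersection point: (-12/5, -9/35).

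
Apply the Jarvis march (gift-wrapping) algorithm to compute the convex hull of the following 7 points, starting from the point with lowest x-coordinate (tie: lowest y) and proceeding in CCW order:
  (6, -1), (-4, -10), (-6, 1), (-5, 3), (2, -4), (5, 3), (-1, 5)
Hull (CCW) = [(-6, 1), (-4, -10), (6, -1), (5, 3), (-1, 5), (-5, 3)]

Jarvis march: at each step, from the current hull vertex p, select the next vertex q as the point such that every other point lies strictly to the left of (or on) the directed line p → q. (Equivalently: for every other point r, the cross product (q − p) × (r − p) ≥ 0.)
Starting point (lowest x, tie lowest y): (-6, 1). Wrap until returning to start. Resulting hull: (-6, 1), (-4, -10), (6, -1), (5, 3), (-1, 5), (-5, 3).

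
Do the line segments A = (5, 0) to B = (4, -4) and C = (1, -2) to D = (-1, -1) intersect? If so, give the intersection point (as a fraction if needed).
No (intersection of containing lines falls outside at least one segment)

Parametrize and solve: t = 8/9, s = -14/9. At least one of these is outside [0, 1], so the segments do not intersect.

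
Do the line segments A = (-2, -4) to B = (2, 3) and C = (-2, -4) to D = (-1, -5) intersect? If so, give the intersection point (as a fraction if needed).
Yes; intersection at (-2, -4) (t = 0 on AB, s = 0 on CD)

Parametrize AB as A + t(B − A) = (-2 + 4 t, -4 + 7 t) and CD as C + s(D − C) = (-2 + 1 s, -4 + -1 s). Solve the linear system for (t, s). Determinant = 11 ≠ 0, so a unique intersection of the containing lines exists. Solution: t = 0, s = 0 — both in [0, 1], so the segments cross. Intersection point: (-2, -4).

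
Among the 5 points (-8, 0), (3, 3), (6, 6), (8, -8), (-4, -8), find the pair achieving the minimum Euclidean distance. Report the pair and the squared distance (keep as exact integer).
Pair = ((3, 3), (6, 6)); squared distance = 18

Compute all C(5, 2) = 10 pairwise squared distances (x_i − x_j)² + (y_i − y_j)². The minimum is 18, attained by the pair ((3, 3), (6, 6)).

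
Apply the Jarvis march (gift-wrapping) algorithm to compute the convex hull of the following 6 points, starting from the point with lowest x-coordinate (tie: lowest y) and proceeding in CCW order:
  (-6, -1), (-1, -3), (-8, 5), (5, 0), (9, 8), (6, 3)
Hull (CCW) = [(-8, 5), (-6, -1), (-1, -3), (5, 0), (9, 8)]

Jarvis march: at each step, from the current hull vertex p, select the next vertex q as the point such that every other point lies strictly to the left of (or on) the directed line p → q. (Equivalently: for every other point r, the cross product (q − p) × (r − p) ≥ 0.)
Starting point (lowest x, tie lowest y): (-8, 5). Wrap until returning to start. Resulting hull: (-8, 5), (-6, -1), (-1, -3), (5, 0), (9, 8).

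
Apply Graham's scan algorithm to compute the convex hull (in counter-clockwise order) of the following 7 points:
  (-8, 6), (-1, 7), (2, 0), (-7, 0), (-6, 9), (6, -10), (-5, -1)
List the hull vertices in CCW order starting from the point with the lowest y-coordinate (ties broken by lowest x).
Hull (CCW) = [(6, -10), (2, 0), (-1, 7), (-6, 9), (-8, 6), (-7, 0)]

Graham scan procedure:
  1. Find the pivot p₀ = point with lowest y (tie → lowest x): (6, -10).
  2. Sort the remaining points by polar angle around p₀.
  3. Walk through sorted points, maintaining a stack; pop the top while the last three entries make a non-left turn (cross product ≤ 0).
  4. Final stack is the convex hull in CCW order: (6, -10), (2, 0), (-1, 7), (-6, 9), (-8, 6), (-7, 0).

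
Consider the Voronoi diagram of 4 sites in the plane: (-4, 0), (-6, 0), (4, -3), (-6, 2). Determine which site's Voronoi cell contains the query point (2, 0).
Nearest site = (4, -3)

The Voronoi cell of site s contains exactly those query points closer to s than to any other site. Compute squared distances from q = (2, 0) to each site:
  (4 − 2)² + (-3 − 0)² = 13
  (-4 − 2)² + (0 − 0)² = 36
  (-6 − 2)² + (0 − 0)² = 64
  (-6 − 2)² + (2 − 0)² = 68
Minimum is attained by (4, -3), so q lies in its Voronoi cell.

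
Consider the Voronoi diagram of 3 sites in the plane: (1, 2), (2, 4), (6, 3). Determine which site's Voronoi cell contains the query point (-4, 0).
Nearest site = (1, 2)

The Voronoi cell of site s contains exactly those query points closer to s than to any other site. Compute squared distances from q = (-4, 0) to each site:
  (1 − -4)² + (2 − 0)² = 29
  (2 − -4)² + (4 − 0)² = 52
  (6 − -4)² + (3 − 0)² = 109
Minimum is attained by (1, 2), so q lies in its Voronoi cell.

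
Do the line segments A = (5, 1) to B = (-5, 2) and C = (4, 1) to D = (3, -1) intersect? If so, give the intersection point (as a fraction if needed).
No (intersection of containing lines falls outside at least one segment)

Parametrize and solve: t = 2/21, s = -1/21. At least one of these is outside [0, 1], so the segments do not intersect.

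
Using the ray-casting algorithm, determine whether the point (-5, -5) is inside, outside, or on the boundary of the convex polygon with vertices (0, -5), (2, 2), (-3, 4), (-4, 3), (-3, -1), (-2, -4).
The point (-5, -5) lies strictly outside the polygon

Cast a horizontal ray to the right from the query point and count how many polygon edges it crosses (each edge strictly once or zero times, handled with the usual half-open convention). 
Parity of crossings → even ⇒ outside.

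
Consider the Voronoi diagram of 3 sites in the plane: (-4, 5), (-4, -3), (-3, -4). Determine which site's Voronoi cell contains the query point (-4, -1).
Nearest site = (-4, -3)

The Voronoi cell of site s contains exactly those query points closer to s than to any other site. Compute squared distances from q = (-4, -1) to each site:
  (-4 − -4)² + (-3 − -1)² = 4
  (-3 − -4)² + (-4 − -1)² = 10
  (-4 − -4)² + (5 − -1)² = 36
Minimum is attained by (-4, -3), so q lies in its Voronoi cell.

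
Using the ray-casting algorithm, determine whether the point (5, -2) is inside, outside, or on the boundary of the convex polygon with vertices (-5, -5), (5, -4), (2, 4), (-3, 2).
The point (5, -2) lies strictly outside the polygon

Cast a horizontal ray to the right from the query point and count how many polygon edges it crosses (each edge strictly once or zero times, handled with the usual half-open convention). 
Parity of crossings → even ⇒ outside.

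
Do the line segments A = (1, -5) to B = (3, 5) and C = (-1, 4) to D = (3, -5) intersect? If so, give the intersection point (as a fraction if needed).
Yes; intersection at (47/29, -55/29) (t = 9/29 on AB, s = 19/29 on CD)

Parametrize AB as A + t(B − A) = (1 + 2 t, -5 + 10 t) and CD as C + s(D − C) = (-1 + 4 s, 4 + -9 s). Solve the linear system for (t, s). Determinant = 58 ≠ 0, so a unique intersection of the containing lines exists. Solution: t = 9/29, s = 19/29 — both in [0, 1], so the segments cross. Intersection point: (47/29, -55/29).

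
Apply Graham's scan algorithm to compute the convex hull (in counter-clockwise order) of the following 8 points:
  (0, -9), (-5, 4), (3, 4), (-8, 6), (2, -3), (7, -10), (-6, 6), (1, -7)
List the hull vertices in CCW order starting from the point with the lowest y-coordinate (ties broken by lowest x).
Hull (CCW) = [(7, -10), (3, 4), (-6, 6), (-8, 6), (0, -9)]

Graham scan procedure:
  1. Find the pivot p₀ = point with lowest y (tie → lowest x): (7, -10).
  2. Sort the remaining points by polar angle around p₀.
  3. Walk through sorted points, maintaining a stack; pop the top while the last three entries make a non-left turn (cross product ≤ 0).
  4. Final stack is the convex hull in CCW order: (7, -10), (3, 4), (-6, 6), (-8, 6), (0, -9).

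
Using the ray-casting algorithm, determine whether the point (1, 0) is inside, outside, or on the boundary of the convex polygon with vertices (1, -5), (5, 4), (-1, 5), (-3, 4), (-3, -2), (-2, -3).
The point (1, 0) lies strictly inside the polygon

Cast a horizontal ray to the right from the query point and count how many polygon edges it crosses (each edge strictly once or zero times, handled with the usual half-open convention). 
Parity of crossings → odd ⇒ inside.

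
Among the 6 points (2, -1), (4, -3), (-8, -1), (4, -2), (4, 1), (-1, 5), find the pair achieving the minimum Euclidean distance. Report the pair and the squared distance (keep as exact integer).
Pair = ((4, -3), (4, -2)); squared distance = 1

Compute all C(6, 2) = 15 pairwise squared distances (x_i − x_j)² + (y_i − y_j)². The minimum is 1, attained by the pair ((4, -3), (4, -2)).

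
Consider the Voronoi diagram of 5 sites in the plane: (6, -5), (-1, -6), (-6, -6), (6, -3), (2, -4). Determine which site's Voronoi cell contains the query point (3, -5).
Nearest site = (2, -4)

The Voronoi cell of site s contains exactly those query points closer to s than to any other site. Compute squared distances from q = (3, -5) to each site:
  (2 − 3)² + (-4 − -5)² = 2
  (6 − 3)² + (-5 − -5)² = 9
  (6 − 3)² + (-3 − -5)² = 13
  (-1 − 3)² + (-6 − -5)² = 17
  (-6 − 3)² + (-6 − -5)² = 82
Minimum is attained by (2, -4), so q lies in its Voronoi cell.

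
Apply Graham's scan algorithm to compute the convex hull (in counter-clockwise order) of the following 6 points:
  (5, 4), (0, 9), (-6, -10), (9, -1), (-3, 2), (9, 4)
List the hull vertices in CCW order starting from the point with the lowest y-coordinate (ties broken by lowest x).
Hull (CCW) = [(-6, -10), (9, -1), (9, 4), (0, 9), (-3, 2)]

Graham scan procedure:
  1. Find the pivot p₀ = point with lowest y (tie → lowest x): (-6, -10).
  2. Sort the remaining points by polar angle around p₀.
  3. Walk through sorted points, maintaining a stack; pop the top while the last three entries make a non-left turn (cross product ≤ 0).
  4. Final stack is the convex hull in CCW order: (-6, -10), (9, -1), (9, 4), (0, 9), (-3, 2).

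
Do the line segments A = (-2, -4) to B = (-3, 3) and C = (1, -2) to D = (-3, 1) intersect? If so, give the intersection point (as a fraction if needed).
Yes; intersection at (-67/25, 19/25) (t = 17/25 on AB, s = 23/25 on CD)

Parametrize AB as A + t(B − A) = (-2 + -1 t, -4 + 7 t) and CD as C + s(D − C) = (1 + -4 s, -2 + 3 s). Solve the linear system for (t, s). Determinant = -25 ≠ 0, so a unique intersection of the containing lines exists. Solution: t = 17/25, s = 23/25 — both in [0, 1], so the segments cross. Intersection point: (-67/25, 19/25).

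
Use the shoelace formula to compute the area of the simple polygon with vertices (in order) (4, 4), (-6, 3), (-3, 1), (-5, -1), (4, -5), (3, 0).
Area = 103/2

Shoelace formula: Area = (1/2) |Σ_i (x_i · y_{i+1} − x_{i+1} · y_i)| (indices mod n). Compute each cross term:
  (4)(3) − (-6)(4) = 36
  (-6)(1) − (-3)(3) = 3
  (-3)(-1) − (-5)(1) = 8
  (-5)(-5) − (4)(-1) = 29
  (4)(0) − (3)(-5) = 15
  (3)(4) − (4)(0) = 12
Sum = 103, so (signed) Area = 103/2 = 103/2, |Area| = 103/2.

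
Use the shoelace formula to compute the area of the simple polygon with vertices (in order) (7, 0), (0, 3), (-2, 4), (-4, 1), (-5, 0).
Area = 23

Shoelace formula: Area = (1/2) |Σ_i (x_i · y_{i+1} − x_{i+1} · y_i)| (indices mod n). Compute each cross term:
  (7)(3) − (0)(0) = 21
  (0)(4) − (-2)(3) = 6
  (-2)(1) − (-4)(4) = 14
  (-4)(0) − (-5)(1) = 5
  (-5)(0) − (7)(0) = 0
Sum = 46, so (signed) Area = 46/2 = 23, |Area| = 23.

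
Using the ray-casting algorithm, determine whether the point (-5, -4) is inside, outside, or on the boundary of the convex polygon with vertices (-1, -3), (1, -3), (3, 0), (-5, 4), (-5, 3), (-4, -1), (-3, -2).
The point (-5, -4) lies strictly outside the polygon

Cast a horizontal ray to the right from the query point and count how many polygon edges it crosses (each edge strictly once or zero times, handled with the usual half-open convention). 
Parity of crossings → even ⇒ outside.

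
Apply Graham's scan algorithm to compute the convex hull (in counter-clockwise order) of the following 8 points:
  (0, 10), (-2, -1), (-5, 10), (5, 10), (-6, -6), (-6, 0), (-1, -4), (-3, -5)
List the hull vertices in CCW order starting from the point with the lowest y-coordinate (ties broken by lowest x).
Hull (CCW) = [(-6, -6), (-3, -5), (-1, -4), (5, 10), (-5, 10), (-6, 0)]

Graham scan procedure:
  1. Find the pivot p₀ = point with lowest y (tie → lowest x): (-6, -6).
  2. Sort the remaining points by polar angle around p₀.
  3. Walk through sorted points, maintaining a stack; pop the top while the last three entries make a non-left turn (cross product ≤ 0).
  4. Final stack is the convex hull in CCW order: (-6, -6), (-3, -5), (-1, -4), (5, 10), (-5, 10), (-6, 0).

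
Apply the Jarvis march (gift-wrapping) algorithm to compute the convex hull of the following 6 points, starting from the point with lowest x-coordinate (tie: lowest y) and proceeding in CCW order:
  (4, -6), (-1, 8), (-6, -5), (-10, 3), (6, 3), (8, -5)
Hull (CCW) = [(-10, 3), (-6, -5), (4, -6), (8, -5), (6, 3), (-1, 8)]

Jarvis march: at each step, from the current hull vertex p, select the next vertex q as the point such that every other point lies strictly to the left of (or on) the directed line p → q. (Equivalently: for every other point r, the cross product (q − p) × (r − p) ≥ 0.)
Starting point (lowest x, tie lowest y): (-10, 3). Wrap until returning to start. Resulting hull: (-10, 3), (-6, -5), (4, -6), (8, -5), (6, 3), (-1, 8).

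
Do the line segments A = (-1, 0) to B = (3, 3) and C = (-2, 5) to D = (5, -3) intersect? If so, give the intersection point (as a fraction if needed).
Yes; intersection at (55/53, 81/53) (t = 27/53 on AB, s = 23/53 on CD)

Parametrize AB as A + t(B − A) = (-1 + 4 t, 0 + 3 t) and CD as C + s(D − C) = (-2 + 7 s, 5 + -8 s). Solve the linear system for (t, s). Determinant = 53 ≠ 0, so a unique intersection of the containing lines exists. Solution: t = 27/53, s = 23/53 — both in [0, 1], so the segments cross. Intersection point: (55/53, 81/53).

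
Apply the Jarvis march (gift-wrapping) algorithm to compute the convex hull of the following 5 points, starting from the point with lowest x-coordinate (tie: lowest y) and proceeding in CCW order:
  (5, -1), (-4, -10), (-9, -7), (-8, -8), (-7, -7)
Hull (CCW) = [(-9, -7), (-8, -8), (-4, -10), (5, -1)]

Jarvis march: at each step, from the current hull vertex p, select the next vertex q as the point such that every other point lies strictly to the left of (or on) the directed line p → q. (Equivalently: for every other point r, the cross product (q − p) × (r − p) ≥ 0.)
Starting point (lowest x, tie lowest y): (-9, -7). Wrap until returning to start. Resulting hull: (-9, -7), (-8, -8), (-4, -10), (5, -1).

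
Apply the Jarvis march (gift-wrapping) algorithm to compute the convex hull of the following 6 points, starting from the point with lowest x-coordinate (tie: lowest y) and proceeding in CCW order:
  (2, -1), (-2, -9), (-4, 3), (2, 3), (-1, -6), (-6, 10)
Hull (CCW) = [(-6, 10), (-2, -9), (2, -1), (2, 3)]

Jarvis march: at each step, from the current hull vertex p, select the next vertex q as the point such that every other point lies strictly to the left of (or on) the directed line p → q. (Equivalently: for every other point r, the cross product (q − p) × (r − p) ≥ 0.)
Starting point (lowest x, tie lowest y): (-6, 10). Wrap until returning to start. Resulting hull: (-6, 10), (-2, -9), (2, -1), (2, 3).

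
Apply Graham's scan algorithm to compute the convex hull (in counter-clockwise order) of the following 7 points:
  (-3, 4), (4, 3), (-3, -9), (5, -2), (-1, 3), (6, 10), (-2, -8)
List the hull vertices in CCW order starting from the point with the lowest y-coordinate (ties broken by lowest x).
Hull (CCW) = [(-3, -9), (5, -2), (6, 10), (-3, 4)]

Graham scan procedure:
  1. Find the pivot p₀ = point with lowest y (tie → lowest x): (-3, -9).
  2. Sort the remaining points by polar angle around p₀.
  3. Walk through sorted points, maintaining a stack; pop the top while the last three entries make a non-left turn (cross product ≤ 0).
  4. Final stack is the convex hull in CCW order: (-3, -9), (5, -2), (6, 10), (-3, 4).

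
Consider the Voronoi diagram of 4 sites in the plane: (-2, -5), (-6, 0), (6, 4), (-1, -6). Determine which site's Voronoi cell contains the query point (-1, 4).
Nearest site = (-6, 0)

The Voronoi cell of site s contains exactly those query points closer to s than to any other site. Compute squared distances from q = (-1, 4) to each site:
  (-6 − -1)² + (0 − 4)² = 41
  (6 − -1)² + (4 − 4)² = 49
  (-2 − -1)² + (-5 − 4)² = 82
  (-1 − -1)² + (-6 − 4)² = 100
Minimum is attained by (-6, 0), so q lies in its Voronoi cell.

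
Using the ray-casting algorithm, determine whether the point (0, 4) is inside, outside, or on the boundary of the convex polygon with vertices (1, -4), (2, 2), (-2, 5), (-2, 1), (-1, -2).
The point (0, 4) lies strictly outside the polygon

Cast a horizontal ray to the right from the query point and count how many polygon edges it crosses (each edge strictly once or zero times, handled with the usual half-open convention). 
Parity of crossings → even ⇒ outside.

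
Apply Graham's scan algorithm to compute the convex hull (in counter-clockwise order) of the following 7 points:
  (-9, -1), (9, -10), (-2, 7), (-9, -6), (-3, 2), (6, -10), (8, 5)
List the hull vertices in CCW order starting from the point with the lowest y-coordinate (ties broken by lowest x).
Hull (CCW) = [(6, -10), (9, -10), (8, 5), (-2, 7), (-9, -1), (-9, -6)]

Graham scan procedure:
  1. Find the pivot p₀ = point with lowest y (tie → lowest x): (6, -10).
  2. Sort the remaining points by polar angle around p₀.
  3. Walk through sorted points, maintaining a stack; pop the top while the last three entries make a non-left turn (cross product ≤ 0).
  4. Final stack is the convex hull in CCW order: (6, -10), (9, -10), (8, 5), (-2, 7), (-9, -1), (-9, -6).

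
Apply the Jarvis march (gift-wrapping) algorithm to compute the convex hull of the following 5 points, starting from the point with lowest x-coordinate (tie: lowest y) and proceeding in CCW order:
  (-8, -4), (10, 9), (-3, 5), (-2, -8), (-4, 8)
Hull (CCW) = [(-8, -4), (-2, -8), (10, 9), (-4, 8)]

Jarvis march: at each step, from the current hull vertex p, select the next vertex q as the point such that every other point lies strictly to the left of (or on) the directed line p → q. (Equivalently: for every other point r, the cross product (q − p) × (r − p) ≥ 0.)
Starting point (lowest x, tie lowest y): (-8, -4). Wrap until returning to start. Resulting hull: (-8, -4), (-2, -8), (10, 9), (-4, 8).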